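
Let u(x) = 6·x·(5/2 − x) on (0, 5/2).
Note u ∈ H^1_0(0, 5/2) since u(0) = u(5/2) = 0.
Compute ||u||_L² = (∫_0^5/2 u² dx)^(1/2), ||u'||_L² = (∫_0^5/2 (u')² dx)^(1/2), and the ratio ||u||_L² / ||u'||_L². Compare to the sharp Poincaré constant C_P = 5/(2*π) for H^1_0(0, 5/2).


||u||_L² / ||u'||_L² = sqrt(10)/4 < C_P = 5/(2*π).

u(x) = 6·x·(5/2 − x), so u'(x) = 15 - 12*x.
u(x) = 6·x·(5/2 − x) vanishes at x = 0 and x = 5/2, so u ∈ H^1_0(0, 5/2). Differentiate via the product rule and integrate the resulting polynomials term by term.
  ∫_0^5/2 u² dx = ∫_0^5/2 (36*x^4 - 180*x^3 + 225*x^2) dx. Term by term:
    ∫_0^5/2 36*x^4 dx = 5625/8;  ∫_0^5/2 -180*x^3 dx = -28125/16;  ∫_0^5/2 225*x^2 dx = 9375/8.
  Sum: 5625/8 − 28125/16 + 9375/8 = 1875/16.
  ∫_0^5/2 (u')² dx = ∫_0^5/2 (144*x^2 - 360*x + 225) dx. Term by term:
    ∫_0^5/2 144*x^2 dx = 750;  ∫_0^5/2 -360*x dx = -1125;  ∫_0^5/2 225 dx = 1125/2.
  Sum: 750 − 1125 + 1125/2 = 375/2.
∫_0^5/2 u² dx = 1875/16, so ||u||_L² = 25*sqrt(3)/4.
∫_0^5/2 (u')² dx = 375/2, so ||u'||_L² = 5*sqrt(30)/2.
Ratio ||u||_L² / ||u'||_L² = sqrt(10)/4.
Sharp Poincaré constant on H^1_0(0, 5/2) is C_P = L/π = 5/(2*π), achieved by sin(2*π/5·x).
A polynomial bump cannot attain the sharp Poincaré constant (only the first sine eigenfunction does), so the ratio is strictly less than C_P, consistent with ||u||_L² ≤ C_P ||u'||_L².


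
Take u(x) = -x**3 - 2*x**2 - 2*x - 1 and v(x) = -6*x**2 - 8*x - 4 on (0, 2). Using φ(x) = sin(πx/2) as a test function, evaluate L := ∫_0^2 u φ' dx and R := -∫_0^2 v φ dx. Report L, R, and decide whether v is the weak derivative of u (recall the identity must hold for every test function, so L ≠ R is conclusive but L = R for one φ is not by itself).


LHS = -96/π^3 + 48/π, RHS = -192/π^3 + 96/π. No, v is not the weak derivative of u.

u(x) = -x**3 - 2*x**2 - 2*x - 1, classical derivative u'(x) = -3*x**2 - 4*x - 2.
φ(x) = sin(πx/2), so φ'(x) = π*cos(π*x/2)/2.
Note φ(0) = φ(2) = 0, so the boundary term u·φ vanishes.
LHS = ∫_0^2 u(x) φ'(x) dx = ∫_0^2 (-π*x^3*cos(π*x/2)/2 - π*x^2*cos(π*x/2) - π*x*cos(π*x/2) - π*cos(π*x/2)/2) dx. Term by term:
  ∫_0^2 -π*cos(π*x/2)/2 dx = 0;  ∫_0^2 -π*x*cos(π*x/2) dx = 8/π;  ∫_0^2 -π*x^2*cos(π*x/2) dx = 16/π;
  ∫_0^2 -π*x^3*cos(π*x/2)/2 dx = -96/π^3 + 24/π.
Sum: 0 + 8/π + 16/π + -96/π^3 + 24/π = -96/π^3 + 48/π.
So LHS = -96/π^3 + 48/π.
∫_0^2 v(x) φ(x) dx = ∫_0^2 (-6*x^2*sin(π*x/2) - 8*x*sin(π*x/2) - 4*sin(π*x/2)) dx. Term by term:
  ∫_0^2 -4*sin(π*x/2) dx = -16/π;  ∫_0^2 -8*x*sin(π*x/2) dx = -32/π;  ∫_0^2 -6*x^2*sin(π*x/2) dx = -48/π + 192/π^3.
Sum: -16/π − 32/π + -48/π + 192/π^3 = -96/π + 192/π^3.
So RHS = -∫_0^2 v(x) φ(x) dx = -192/π^3 + 96/π.
LHS − RHS = -48/π + 96/π^3 ≠ 0, so the identity fails.
(For a valid weak derivative the identity must hold for EVERY test function, in particular this one. The failure shows v is NOT the weak derivative of u.)
Correct weak derivative would be u'(x) = -3*x**2 - 4*x - 2.


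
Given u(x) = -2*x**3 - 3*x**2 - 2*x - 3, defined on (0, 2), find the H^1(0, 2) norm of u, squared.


||u||_{H^1}^2 = 130306/105

The H^1 norm (squared) on an interval (0, L) is
  ||u||_{H^1}^2 = ∫_0^L u(x)^2 dx + ∫_0^L u'(x)^2 dx.
Compute u'(x) = -6*x**2 - 6*x - 2.
Then u(x)^2 = 4*x**6 + 12*x**5 + 17*x**4 + 24*x**3 + 22*x**2 + 12*x + 9 and u'(x)^2 = 36*x**4 + 72*x**3 + 60*x**2 + 24*x + 4.
Integrate each monomial from 0 to 2 using ∫_0^2 c·x^n dx = c·2^(n+1)/(n+1):
  ∫_0^2 u(x)^2 dx = ∫_0^2 (4*x^6 + 12*x^5 + 17*x^4 + 24*x^3 + 22*x^2 + 12*x + 9) dx. Term by term:
    ∫_0^2 4*x^6 dx = 512/7;  ∫_0^2 12*x^5 dx = 128;  ∫_0^2 17*x^4 dx = 544/5;
    ∫_0^2 24*x^3 dx = 96;  ∫_0^2 22*x^2 dx = 176/3;  ∫_0^2 12*x dx = 24;
    ∫_0^2 9 dx = 18.
  Sum: 512/7 + 128 + 544/5 + 96 + 176/3 + 24 + 18 = 53194/105.
  ∫_0^2 u'(x)^2 dx = ∫_0^2 (36*x^4 + 72*x^3 + 60*x^2 + 24*x + 4) dx. Term by term:
    ∫_0^2 36*x^4 dx = 1152/5;  ∫_0^2 72*x^3 dx = 288;  ∫_0^2 60*x^2 dx = 160;
    ∫_0^2 24*x dx = 48;  ∫_0^2 4 dx = 8.
  Sum: 1152/5 + 288 + 160 + 48 + 8 = 3672/5.
Adding: ||u||_{H^1}^2 = 53194/105 + 3672/5 = 130306/105.


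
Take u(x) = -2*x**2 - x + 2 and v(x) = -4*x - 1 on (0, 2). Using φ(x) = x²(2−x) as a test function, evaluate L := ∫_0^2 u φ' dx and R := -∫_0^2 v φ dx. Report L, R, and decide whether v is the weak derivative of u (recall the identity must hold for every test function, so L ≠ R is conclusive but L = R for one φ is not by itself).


LHS = 116/15, RHS = 116/15. Yes, v = u' weakly.

u(x) = -2*x**2 - x + 2, classical derivative u'(x) = -4*x - 1.
φ(x) = x²(2−x), so φ'(x) = x*(4 - 3*x).
Note φ(0) = φ(2) = 0, so the boundary term u·φ vanishes.
LHS = ∫_0^2 u(x) φ'(x) dx = ∫_0^2 (6*x^4 - 5*x^3 - 10*x^2 + 8*x) dx. Term by term:
  ∫_0^2 6*x^4 dx = 192/5;  ∫_0^2 -5*x^3 dx = -20;  ∫_0^2 -10*x^2 dx = -80/3;
  ∫_0^2 8*x dx = 16.
Sum: 192/5 − 20 − 80/3 + 16 = 116/15.
So LHS = 116/15.
∫_0^2 v(x) φ(x) dx = ∫_0^2 (4*x^4 - 7*x^3 - 2*x^2) dx. Term by term:
  ∫_0^2 4*x^4 dx = 128/5;  ∫_0^2 -7*x^3 dx = -28;  ∫_0^2 -2*x^2 dx = -16/3.
Sum: 128/5 − 28 − 16/3 = -116/15.
So RHS = -∫_0^2 v(x) φ(x) dx = 116/15.
LHS = RHS, so the identity holds for this test φ.
Moreover u is smooth here and v(x) = u'(x) = -4*x - 1 pointwise, so the identity holds for every test function. Hence v is the weak derivative of u.


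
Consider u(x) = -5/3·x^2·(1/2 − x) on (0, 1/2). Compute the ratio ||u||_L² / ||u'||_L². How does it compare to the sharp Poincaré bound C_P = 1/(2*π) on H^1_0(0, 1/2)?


||u||_L² / ||u'||_L² = sqrt(14)/28 < C_P = 1/(2*π).

u(x) = -5/3·x^2·(1/2 − x), so u'(x) = 5*x*(3*x - 1)/3.
u(x) = -5/3·x^2·(1/2 − x) vanishes at x = 0 and x = 1/2, so u ∈ H^1_0(0, 1/2). Differentiate via the product rule and integrate the resulting polynomials term by term.
  ∫_0^1/2 u² dx = ∫_0^1/2 (25*x^6/9 - 25*x^5/9 + 25*x^4/36) dx. Term by term:
    ∫_0^1/2 25*x^6/9 dx = 25/8064;  ∫_0^1/2 -25*x^5/9 dx = -25/3456;  ∫_0^1/2 25*x^4/36 dx = 5/1152.
  Sum: 25/8064 − 25/3456 + 5/1152 = 5/24192.
  ∫_0^1/2 (u')² dx = ∫_0^1/2 (25*x^4 - 50*x^3/3 + 25*x^2/9) dx. Term by term:
    ∫_0^1/2 25*x^4 dx = 5/32;  ∫_0^1/2 -50*x^3/3 dx = -25/96;  ∫_0^1/2 25*x^2/9 dx = 25/216.
  Sum: 5/32 − 25/96 + 25/216 = 5/432.
∫_0^1/2 u² dx = 5/24192, so ||u||_L² = sqrt(210)/1008.
∫_0^1/2 (u')² dx = 5/432, so ||u'||_L² = sqrt(15)/36.
Ratio ||u||_L² / ||u'||_L² = sqrt(14)/28.
Sharp Poincaré constant on H^1_0(0, 1/2) is C_P = L/π = 1/(2*π), achieved by sin(2*π·x).
A polynomial bump cannot attain the sharp Poincaré constant (only the first sine eigenfunction does), so the ratio is strictly less than C_P, consistent with ||u||_L² ≤ C_P ||u'||_L².


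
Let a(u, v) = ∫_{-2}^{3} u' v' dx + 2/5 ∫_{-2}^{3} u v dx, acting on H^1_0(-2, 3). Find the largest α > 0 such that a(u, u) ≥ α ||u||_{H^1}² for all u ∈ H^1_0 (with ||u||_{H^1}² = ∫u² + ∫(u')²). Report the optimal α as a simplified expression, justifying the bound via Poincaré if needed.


α = (π^2 + 10)/(π^2 + 25)

Coercivity of a(·,·) on H^1_0(-2, 3) means a(u, u) ≥ α ||u||_{H^1}² for every u ∈ H^1_0.
The interval has length L = 5, and Poincaré/coercivity depend only on L. Here a(u, u) = ∫(u')² + (2/5)·∫u².
Here 0 < c = 2/5 < 1. The condition a(u,u) ≥ α||u||_{H^1}² reads (1−α)∫(u')² ≥ (α−c)∫u². Any admissible α is ≤ 1 (rapidly oscillating u have ∫u²/∫(u')² → 0), and α = 1 would force 0 ≥ (1−c)∫u², impossible since c < 1; so 1−α > 0. By the sharp Poincaré inequality on H^1_0 of an interval of length L, ∫(u')² ≥ (π/L)²∫u² with equality for the first sine mode sin(π(x−x₀)/L) (x₀ the left endpoint), so the inequality holds for all u iff (1−α)(π/L)² ≥ α − c, i.e. α ≤ ((π/L)² + c)/((π/L)² + 1) = (1 + c(L/π)²)/(1 + (L/π)²). With (π/L)² = π^2/25 and c = 2/5, the largest admissible constant is α = ((π/L)² + c)/((π/L)² + 1).
Simplifying, α = (π^2 + 10)/(π^2 + 25).


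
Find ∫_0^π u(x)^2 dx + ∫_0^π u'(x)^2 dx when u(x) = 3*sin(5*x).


||u||_{H^1(0,π)}^2 = 117*π

u'(x) = 15*cos(5*x).
Expand u² and (u')² and integrate term by term on (0, π), using: for integers n ≥ 1, ∫_0^π sin²(nx) dx = ∫_0^π cos²(nx) dx = π/2; for n ≠ n', ∫_0^π sin(nx)sin(n'x) dx = ∫_0^π cos(nx)cos(n'x) dx = 0; and by product-to-sum, ∫_0^π sin(nx)cos(n'x) dx = ½∫_0^π [sin((n+n')x) + sin((n−n')x)] dx, which is 0 when n+n' is even and 2n/(n²−n'²) when n+n' is odd (it need not vanish on (0, π)).
  u² squared terms: (3)²·∫sin(5x)² dx = 9·π/2 = 9*π/2.
  So ∫_0^π u² dx = 9*π/2.
  (u')² squared terms: (15)²·∫cos(5x)² dx = 225·π/2 = 225*π/2.
  So ∫_0^π (u')² dx = 225*π/2.
||u||_{H^1}^2 = (9*π/2) + (225*π/2) = 117*π.


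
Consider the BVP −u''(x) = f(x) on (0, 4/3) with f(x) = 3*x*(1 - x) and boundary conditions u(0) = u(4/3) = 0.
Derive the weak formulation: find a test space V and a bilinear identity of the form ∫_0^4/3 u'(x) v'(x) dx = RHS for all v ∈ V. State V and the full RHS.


V = H^1_0(0, 4/3) (so v(0) = v(4/3) = 0); weak form: ∫_0^4/3 u'v' dx = ∫_0^4/3 (3*x*(1 - x)) v dx for all v ∈ V.

Multiply both sides by a test function v and integrate from 0 to 4/3:
  ∫_0^4/3 −u''(x) v(x) dx = ∫_0^4/3 f(x) v(x) dx.
Integrate the LHS by parts once:
  ∫_0^4/3 −u'' v dx = −[u'(x) v(x)]_0^4/3 + ∫_0^4/3 u'(x) v'(x) dx.
Thus ∫_0^4/3 u'(x) v'(x) dx = ∫_0^4/3 f(x) v(x) dx + [u'(x) v(x)]_0^4/3.
Choose V so that boundary terms are either known or forced to vanish.
u is Dirichlet: u(0) = u(4/3) = 0. Let V = H^1_0(0, 4/3); then v(0) = v(4/3) = 0, and [u' v]_0^4/3 = 0.
Weak formulation: find u (satisfying any essential BC) such that ∫_0^4/3 u'(x) v'(x) dx = ∫_0^4/3 f v dx for all v ∈ V.
Substituting f(x) = 3*x*(1 - x), the right-hand side is ∫_0^4/3 (3*x*(1 - x)) v dx.


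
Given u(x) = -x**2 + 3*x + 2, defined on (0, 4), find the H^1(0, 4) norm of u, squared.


||u||_{H^1}^2 = 324/5

The H^1 norm (squared) on an interval (0, L) is
  ||u||_{H^1}^2 = ∫_0^L u(x)^2 dx + ∫_0^L u'(x)^2 dx.
Compute u'(x) = 3 - 2*x.
Then u(x)^2 = x**4 - 6*x**3 + 5*x**2 + 12*x + 4 and u'(x)^2 = 4*x**2 - 12*x + 9.
Integrate each monomial from 0 to 4 using ∫_0^4 c·x^n dx = c·4^(n+1)/(n+1):
  ∫_0^4 u(x)^2 dx = ∫_0^4 (x^4 - 6*x^3 + 5*x^2 + 12*x + 4) dx. Term by term:
    ∫_0^4 x^4 dx = 1024/5;  ∫_0^4 -6*x^3 dx = -384;  ∫_0^4 5*x^2 dx = 320/3;
    ∫_0^4 12*x dx = 96;  ∫_0^4 4 dx = 16.
  Sum: 1024/5 − 384 + 320/3 + 96 + 16 = 592/15.
  ∫_0^4 u'(x)^2 dx = ∫_0^4 (4*x^2 - 12*x + 9) dx. Term by term:
    ∫_0^4 4*x^2 dx = 256/3;  ∫_0^4 -12*x dx = -96;  ∫_0^4 9 dx = 36.
  Sum: 256/3 − 96 + 36 = 76/3.
Adding: ||u||_{H^1}^2 = 592/15 + 76/3 = 324/5.


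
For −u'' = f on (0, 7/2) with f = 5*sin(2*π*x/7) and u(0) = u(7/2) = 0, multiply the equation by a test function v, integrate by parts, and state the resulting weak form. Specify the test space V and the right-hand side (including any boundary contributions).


V = H^1_0(0, 7/2) (so v(0) = v(7/2) = 0); weak form: ∫_0^7/2 u'v' dx = ∫_0^7/2 (5*sin(2*π*x/7)) v dx for all v ∈ V.

Multiply both sides by a test function v and integrate from 0 to 7/2:
  ∫_0^7/2 −u''(x) v(x) dx = ∫_0^7/2 f(x) v(x) dx.
Integrate the LHS by parts once:
  ∫_0^7/2 −u'' v dx = −[u'(x) v(x)]_0^7/2 + ∫_0^7/2 u'(x) v'(x) dx.
Thus ∫_0^7/2 u'(x) v'(x) dx = ∫_0^7/2 f(x) v(x) dx + [u'(x) v(x)]_0^7/2.
Choose V so that boundary terms are either known or forced to vanish.
u is Dirichlet: u(0) = u(7/2) = 0. Let V = H^1_0(0, 7/2); then v(0) = v(7/2) = 0, and [u' v]_0^7/2 = 0.
Weak formulation: find u (satisfying any essential BC) such that ∫_0^7/2 u'(x) v'(x) dx = ∫_0^7/2 f v dx for all v ∈ V.
Substituting f(x) = 5*sin(2*π*x/7), the right-hand side is ∫_0^7/2 (5*sin(2*π*x/7)) v dx.


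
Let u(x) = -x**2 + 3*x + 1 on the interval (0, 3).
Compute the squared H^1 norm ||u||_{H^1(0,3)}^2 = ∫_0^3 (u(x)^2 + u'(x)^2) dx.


||u||_{H^1}^2 = 291/10

The H^1 norm (squared) on an interval (0, L) is
  ||u||_{H^1}^2 = ∫_0^L u(x)^2 dx + ∫_0^L u'(x)^2 dx.
Compute u'(x) = 3 - 2*x.
Then u(x)^2 = x**4 - 6*x**3 + 7*x**2 + 6*x + 1 and u'(x)^2 = 4*x**2 - 12*x + 9.
Integrate each monomial from 0 to 3 using ∫_0^3 c·x^n dx = c·3^(n+1)/(n+1):
  ∫_0^3 u(x)^2 dx = ∫_0^3 (x^4 - 6*x^3 + 7*x^2 + 6*x + 1) dx. Term by term:
    ∫_0^3 x^4 dx = 243/5;  ∫_0^3 -6*x^3 dx = -243/2;  ∫_0^3 7*x^2 dx = 63;
    ∫_0^3 6*x dx = 27;  ∫_0^3 1 dx = 3.
  Sum: 243/5 − 243/2 + 63 + 27 + 3 = 201/10.
  ∫_0^3 u'(x)^2 dx = ∫_0^3 (4*x^2 - 12*x + 9) dx. Term by term:
    ∫_0^3 4*x^2 dx = 36;  ∫_0^3 -12*x dx = -54;  ∫_0^3 9 dx = 27.
  Sum: 36 − 54 + 27 = 9.
Adding: ||u||_{H^1}^2 = 201/10 + 9 = 291/10.


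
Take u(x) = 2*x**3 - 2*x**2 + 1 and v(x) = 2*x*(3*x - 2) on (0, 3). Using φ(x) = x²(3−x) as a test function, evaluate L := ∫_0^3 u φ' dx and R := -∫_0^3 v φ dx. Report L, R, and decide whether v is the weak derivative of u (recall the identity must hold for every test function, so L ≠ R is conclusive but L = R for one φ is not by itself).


LHS = -486/5, RHS = -486/5. Yes, v = u' weakly.

u(x) = 2*x**3 - 2*x**2 + 1, classical derivative u'(x) = 6*x**2 - 4*x.
φ(x) = x²(3−x), so φ'(x) = 3*x*(2 - x).
Note φ(0) = φ(3) = 0, so the boundary term u·φ vanishes.
LHS = ∫_0^3 u(x) φ'(x) dx = ∫_0^3 (-6*x^5 + 18*x^4 - 12*x^3 - 3*x^2 + 6*x) dx. Term by term:
  ∫_0^3 -6*x^5 dx = -729;  ∫_0^3 18*x^4 dx = 4374/5;  ∫_0^3 -12*x^3 dx = -243;
  ∫_0^3 -3*x^2 dx = -27;  ∫_0^3 6*x dx = 27.
Sum: -729 + 4374/5 − 243 − 27 + 27 = -486/5.
So LHS = -486/5.
∫_0^3 v(x) φ(x) dx = ∫_0^3 (-6*x^5 + 22*x^4 - 12*x^3) dx. Term by term:
  ∫_0^3 -6*x^5 dx = -729;  ∫_0^3 22*x^4 dx = 5346/5;  ∫_0^3 -12*x^3 dx = -243.
Sum: -729 + 5346/5 − 243 = 486/5.
So RHS = -∫_0^3 v(x) φ(x) dx = -486/5.
LHS = RHS, so the identity holds for this test φ.
Moreover u is smooth here and v(x) = u'(x) = 6*x**2 - 4*x pointwise, so the identity holds for every test function. Hence v is the weak derivative of u.


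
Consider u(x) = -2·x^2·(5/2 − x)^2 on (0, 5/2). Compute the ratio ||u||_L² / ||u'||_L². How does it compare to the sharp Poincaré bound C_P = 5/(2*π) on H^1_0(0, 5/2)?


||u||_L² / ||u'||_L² = 5*sqrt(3)/12 < C_P = 5/(2*π).

u(x) = -2·x^2·(5/2 − x)^2, so u'(x) = x*(-8*x^2 + 30*x - 25).
u(x) = -2·x^2·(5/2 − x)^2 vanishes at x = 0 and x = 5/2, so u ∈ H^1_0(0, 5/2). Differentiate via the product rule and integrate the resulting polynomials term by term.
  ∫_0^5/2 u² dx = ∫_0^5/2 (4*x^8 - 40*x^7 + 150*x^6 - 250*x^5 + 625*x^4/4) dx. Term by term:
    ∫_0^5/2 4*x^8 dx = 1953125/1152;  ∫_0^5/2 -40*x^7 dx = -1953125/256;  ∫_0^5/2 150*x^6 dx = 5859375/448;
    ∫_0^5/2 -250*x^5 dx = -1953125/192;  ∫_0^5/2 625*x^4/4 dx = 390625/128.
  Sum: 1953125/1152 − 1953125/256 + 5859375/448 − 1953125/192 + 390625/128 = 390625/16128.
  ∫_0^5/2 (u')² dx = ∫_0^5/2 (64*x^6 - 480*x^5 + 1300*x^4 - 1500*x^3 + 625*x^2) dx. Term by term:
    ∫_0^5/2 64*x^6 dx = 78125/14;  ∫_0^5/2 -480*x^5 dx = -78125/4;  ∫_0^5/2 1300*x^4 dx = 203125/8;
    ∫_0^5/2 -1500*x^3 dx = -234375/16;  ∫_0^5/2 625*x^2 dx = 78125/24.
  Sum: 78125/14 − 78125/4 + 203125/8 − 234375/16 + 78125/24 = 15625/336.
∫_0^5/2 u² dx = 390625/16128, so ||u||_L² = 625*sqrt(7)/336.
∫_0^5/2 (u')² dx = 15625/336, so ||u'||_L² = 125*sqrt(21)/84.
Ratio ||u||_L² / ||u'||_L² = 5*sqrt(3)/12.
Sharp Poincaré constant on H^1_0(0, 5/2) is C_P = L/π = 5/(2*π), achieved by sin(2*π/5·x).
A polynomial bump cannot attain the sharp Poincaré constant (only the first sine eigenfunction does), so the ratio is strictly less than C_P, consistent with ||u||_L² ≤ C_P ||u'||_L².


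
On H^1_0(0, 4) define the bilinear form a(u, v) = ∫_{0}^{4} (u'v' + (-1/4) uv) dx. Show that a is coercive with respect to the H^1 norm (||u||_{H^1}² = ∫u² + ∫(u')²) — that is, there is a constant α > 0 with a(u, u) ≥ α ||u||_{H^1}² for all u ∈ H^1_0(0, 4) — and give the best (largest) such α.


α = (-4 + π^2)/(π^2 + 16)

Coercivity of a(·,·) on H^1_0(0, 4) means a(u, u) ≥ α ||u||_{H^1}² for every u ∈ H^1_0.
The interval has length L = 4, and Poincaré/coercivity depend only on L. Here a(u, u) = ∫(u')² + (-1/4)·∫u².
Here c = -1/4 < 0 with |c| < (π/L)² = π^2/16, so coercivity still holds. The condition a(u,u) ≥ α||u||_{H^1}² reads (1−α)∫(u')² ≥ (α−c)∫u². Any admissible α is ≤ 1 (rapidly oscillating u have ∫u²/∫(u')² → 0), and α = 1 would force 0 ≥ (1−c)∫u², impossible since c < 1; so 1−α > 0. By the sharp Poincaré inequality on H^1_0 of an interval of length L, ∫(u')² ≥ (π/L)²∫u² with equality for the first sine mode sin(π(x−x₀)/L) (x₀ the left endpoint), so the inequality holds for all u iff (1−α)(π/L)² ≥ α − c, i.e. α ≤ ((π/L)² + c)/((π/L)² + 1) = (1 + c(L/π)²)/(1 + (L/π)²). (Direct route, valid since c ≤ 0: Poincaré gives c∫u² ≥ c(L/π)²∫(u')², so a(u,u) ≥ (1 + c(L/π)²)∫(u')², while ||u||_{H^1}² ≤ (1 + (L/π)²)∫(u')²; dividing yields the same α.) With (π/L)² = π^2/16 and c = -1/4, the largest admissible constant is α = ((π/L)² + c)/((π/L)² + 1).
Simplifying, α = (-4 + π^2)/(π^2 + 16).


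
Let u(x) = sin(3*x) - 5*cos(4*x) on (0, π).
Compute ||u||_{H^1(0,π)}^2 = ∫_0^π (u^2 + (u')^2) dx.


||u||_{H^1(0,π)}^2 = 1020/7 + 435*π/2

u'(x) = 20*sin(4*x) + 3*cos(3*x).
Expand u² and (u')² and integrate term by term on (0, π), using: for integers n ≥ 1, ∫_0^π sin²(nx) dx = ∫_0^π cos²(nx) dx = π/2; for n ≠ n', ∫_0^π sin(nx)sin(n'x) dx = ∫_0^π cos(nx)cos(n'x) dx = 0; and by product-to-sum, ∫_0^π sin(nx)cos(n'x) dx = ½∫_0^π [sin((n+n')x) + sin((n−n')x)] dx, which is 0 when n+n' is even and 2n/(n²−n'²) when n+n' is odd (it need not vanish on (0, π)).
  u² squared terms: (-5)²·∫cos(4x)² dx = 25·π/2 = 25*π/2;  (1)²·∫sin(3x)² dx = 1·π/2 = π/2.
  u² cross terms: 2·(-5)·(1)·∫cos(4x)·sin(3x) dx = -10·(-6/7) = 60/7.
  So ∫_0^π u² dx = 25*π/2 + π/2 + 60/7 = 60/7 + 13*π.
  (u')² squared terms: (3)²·∫cos(3x)² dx = 9·π/2 = 9*π/2;  (20)²·∫sin(4x)² dx = 400·π/2 = 200*π.
  (u')² cross terms: 2·(3)·(20)·∫cos(3x)·sin(4x) dx = 120·(8/7) = 960/7.
  So ∫_0^π (u')² dx = 9*π/2 + 200*π + 960/7 = 960/7 + 409*π/2.
||u||_{H^1}^2 = (60/7 + 13*π) + (960/7 + 409*π/2) = 1020/7 + 435*π/2.


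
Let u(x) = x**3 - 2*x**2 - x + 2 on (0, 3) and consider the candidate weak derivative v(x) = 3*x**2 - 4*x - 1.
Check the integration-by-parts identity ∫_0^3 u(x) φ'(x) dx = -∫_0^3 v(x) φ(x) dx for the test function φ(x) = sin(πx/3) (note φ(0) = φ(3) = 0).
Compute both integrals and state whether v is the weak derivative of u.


LHS = -39/π + 324/π^3, RHS = -39/π + 324/π^3. Yes, v = u' weakly.

u(x) = x**3 - 2*x**2 - x + 2, classical derivative u'(x) = 3*x**2 - 4*x - 1.
φ(x) = sin(πx/3), so φ'(x) = π*cos(π*x/3)/3.
Note φ(0) = φ(3) = 0, so the boundary term u·φ vanishes.
LHS = ∫_0^3 u(x) φ'(x) dx = ∫_0^3 (π*x^3*cos(π*x/3)/3 - 2*π*x^2*cos(π*x/3)/3 - π*x*cos(π*x/3)/3 + 2*π*cos(π*x/3)/3) dx. Term by term:
  ∫_0^3 2*π*cos(π*x/3)/3 dx = 0;  ∫_0^3 -2*π*x^2*cos(π*x/3)/3 dx = 36/π;  ∫_0^3 -π*x*cos(π*x/3)/3 dx = 6/π;
  ∫_0^3 π*x^3*cos(π*x/3)/3 dx = -81/π + 324/π^3.
Sum: 0 + 36/π + 6/π + -81/π + 324/π^3 = -39/π + 324/π^3.
So LHS = -39/π + 324/π^3.
∫_0^3 v(x) φ(x) dx = ∫_0^3 (3*x^2*sin(π*x/3) - 4*x*sin(π*x/3) - sin(π*x/3)) dx. Term by term:
  ∫_0^3 -sin(π*x/3) dx = -6/π;  ∫_0^3 -4*x*sin(π*x/3) dx = -36/π;  ∫_0^3 3*x^2*sin(π*x/3) dx = -324/π^3 + 81/π.
Sum: -6/π − 36/π + -324/π^3 + 81/π = -324/π^3 + 39/π.
So RHS = -∫_0^3 v(x) φ(x) dx = -39/π + 324/π^3.
LHS = RHS, so the identity holds for this test φ.
Moreover u is smooth here and v(x) = u'(x) = 3*x**2 - 4*x - 1 pointwise, so the identity holds for every test function. Hence v is the weak derivative of u.


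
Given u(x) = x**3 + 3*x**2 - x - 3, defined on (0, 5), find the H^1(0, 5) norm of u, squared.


||u||_{H^1}^2 = 862100/21

The H^1 norm (squared) on an interval (0, L) is
  ||u||_{H^1}^2 = ∫_0^L u(x)^2 dx + ∫_0^L u'(x)^2 dx.
Compute u'(x) = 3*x**2 + 6*x - 1.
Then u(x)^2 = x**6 + 6*x**5 + 7*x**4 - 12*x**3 - 17*x**2 + 6*x + 9 and u'(x)^2 = 9*x**4 + 36*x**3 + 30*x**2 - 12*x + 1.
Integrate each monomial from 0 to 5 using ∫_0^5 c·x^n dx = c·5^(n+1)/(n+1):
  ∫_0^5 u(x)^2 dx = ∫_0^5 (x^6 + 6*x^5 + 7*x^4 - 12*x^3 - 17*x^2 + 6*x + 9) dx. Term by term:
    ∫_0^5 x^6 dx = 78125/7;  ∫_0^5 6*x^5 dx = 15625;  ∫_0^5 7*x^4 dx = 4375;
    ∫_0^5 -12*x^3 dx = -1875;  ∫_0^5 -17*x^2 dx = -2125/3;  ∫_0^5 6*x dx = 75;
    ∫_0^5 9 dx = 45.
  Sum: 78125/7 + 15625 + 4375 − 1875 − 2125/3 + 75 + 45 = 602645/21.
  ∫_0^5 u'(x)^2 dx = ∫_0^5 (9*x^4 + 36*x^3 + 30*x^2 - 12*x + 1) dx. Term by term:
    ∫_0^5 9*x^4 dx = 5625;  ∫_0^5 36*x^3 dx = 5625;  ∫_0^5 30*x^2 dx = 1250;
    ∫_0^5 -12*x dx = -150;  ∫_0^5 1 dx = 5.
  Sum: 5625 + 5625 + 1250 − 150 + 5 = 12355.
Adding: ||u||_{H^1}^2 = 602645/21 + 12355 = 862100/21.


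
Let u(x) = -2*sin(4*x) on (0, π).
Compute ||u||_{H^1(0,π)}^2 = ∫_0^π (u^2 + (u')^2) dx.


||u||_{H^1(0,π)}^2 = 34*π

u'(x) = -8*cos(4*x).
Expand u² and (u')² and integrate term by term on (0, π), using: for integers n ≥ 1, ∫_0^π sin²(nx) dx = ∫_0^π cos²(nx) dx = π/2; for n ≠ n', ∫_0^π sin(nx)sin(n'x) dx = ∫_0^π cos(nx)cos(n'x) dx = 0; and by product-to-sum, ∫_0^π sin(nx)cos(n'x) dx = ½∫_0^π [sin((n+n')x) + sin((n−n')x)] dx, which is 0 when n+n' is even and 2n/(n²−n'²) when n+n' is odd (it need not vanish on (0, π)).
  u² squared terms: (-2)²·∫sin(4x)² dx = 4·π/2 = 2*π.
  So ∫_0^π u² dx = 2*π.
  (u')² squared terms: (-8)²·∫cos(4x)² dx = 64·π/2 = 32*π.
  So ∫_0^π (u')² dx = 32*π.
||u||_{H^1}^2 = (2*π) + (32*π) = 34*π.


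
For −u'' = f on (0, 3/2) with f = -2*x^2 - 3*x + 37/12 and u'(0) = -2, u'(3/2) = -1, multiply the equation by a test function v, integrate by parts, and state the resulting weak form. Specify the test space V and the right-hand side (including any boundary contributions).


V = H^1(0, 3/2) (v unrestricted at boundary; u is determined up to an additive constant); weak form: ∫_0^3/2 u'v' dx = ∫_0^3/2 (-2*x^2 - 3*x + 37/12) v dx − v(3/2) + 2·v(0) for all v ∈ V.

Multiply both sides by a test function v and integrate from 0 to 3/2:
  ∫_0^3/2 −u''(x) v(x) dx = ∫_0^3/2 f(x) v(x) dx.
Integrate the LHS by parts once:
  ∫_0^3/2 −u'' v dx = −[u'(x) v(x)]_0^3/2 + ∫_0^3/2 u'(x) v'(x) dx.
Thus ∫_0^3/2 u'(x) v'(x) dx = ∫_0^3/2 f(x) v(x) dx + [u'(x) v(x)]_0^3/2.
Choose V so that boundary terms are either known or forced to vanish.
u has inhomogeneous Neumann u'(0) = -2, u'(3/2) = -1. [u' v]_0^3/2 = (-1)·v(3/2) − (-2)·v(0) = − v(3/2) + 2·v(0). Take V = H^1(0, 3/2); boundary term becomes part of RHS.
Weak formulation: find u (satisfying any essential BC) such that ∫_0^3/2 u'(x) v'(x) dx = ∫_0^3/2 f v dx − v(3/2) + 2·v(0) for all v ∈ V (Neumann data are natural BCs: they enter the RHS as boundary terms).
Substituting f(x) = -2*x^2 - 3*x + 37/12, the right-hand side is ∫_0^3/2 (-2*x^2 - 3*x + 37/12) v dx − v(3/2) + 2·v(0).
Compatibility check (pure Neumann): taking v ≡ 1 ∈ V gives 0 = ∫_0^3/2 f dx + (-1) − (-2), i.e. ∫_0^3/2 f dx must equal u'(0) − u'(3/2) = -1. Indeed ∫_0^3/2 (-2*x^2 - 3*x + 37/12) dx = -1, so the data are compatible. The solution is then unique only up to an additive constant (fix it e.g. by requiring ∫_0^3/2 u dx = 0).


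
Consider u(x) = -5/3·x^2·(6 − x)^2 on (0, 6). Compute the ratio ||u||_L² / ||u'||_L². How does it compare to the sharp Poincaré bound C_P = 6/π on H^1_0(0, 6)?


||u||_L² / ||u'||_L² = sqrt(3) < C_P = 6/π.

u(x) = -5/3·x^2·(6 − x)^2, so u'(x) = 20*x*(-x^2 + 9*x - 18)/3.
u(x) = -5/3·x^2·(6 − x)^2 vanishes at x = 0 and x = 6, so u ∈ H^1_0(0, 6). Differentiate via the product rule and integrate the resulting polynomials term by term.
  ∫_0^6 u² dx = ∫_0^6 (25*x^8/9 - 200*x^7/3 + 600*x^6 - 2400*x^5 + 3600*x^4) dx. Term by term:
    ∫_0^6 25*x^8/9 dx = 3110400;  ∫_0^6 -200*x^7/3 dx = -13996800;  ∫_0^6 600*x^6 dx = 167961600/7;
    ∫_0^6 -2400*x^5 dx = -18662400;  ∫_0^6 3600*x^4 dx = 5598720.
  Sum: 3110400 − 13996800 + 167961600/7 − 18662400 + 5598720 = 311040/7.
  ∫_0^6 (u')² dx = ∫_0^6 (400*x^6/9 - 800*x^5 + 5200*x^4 - 14400*x^3 + 14400*x^2) dx. Term by term:
    ∫_0^6 400*x^6/9 dx = 12441600/7;  ∫_0^6 -800*x^5 dx = -6220800;  ∫_0^6 5200*x^4 dx = 8087040;
    ∫_0^6 -14400*x^3 dx = -4665600;  ∫_0^6 14400*x^2 dx = 1036800.
  Sum: 12441600/7 − 6220800 + 8087040 − 4665600 + 1036800 = 103680/7.
∫_0^6 u² dx = 311040/7, so ||u||_L² = 144*sqrt(105)/7.
∫_0^6 (u')² dx = 103680/7, so ||u'||_L² = 144*sqrt(35)/7.
Ratio ||u||_L² / ||u'||_L² = sqrt(3).
Sharp Poincaré constant on H^1_0(0, 6) is C_P = L/π = 6/π, achieved by sin(π/6·x).
A polynomial bump cannot attain the sharp Poincaré constant (only the first sine eigenfunction does), so the ratio is strictly less than C_P, consistent with ||u||_L² ≤ C_P ||u'||_L².


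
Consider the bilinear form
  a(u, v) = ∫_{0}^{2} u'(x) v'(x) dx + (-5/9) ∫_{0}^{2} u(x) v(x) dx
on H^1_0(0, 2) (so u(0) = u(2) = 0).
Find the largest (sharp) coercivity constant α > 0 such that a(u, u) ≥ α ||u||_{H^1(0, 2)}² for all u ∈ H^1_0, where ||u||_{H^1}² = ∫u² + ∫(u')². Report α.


α = (-20/9 + π^2)/(4 + π^2)

Coercivity of a(·,·) on H^1_0(0, 2) means a(u, u) ≥ α ||u||_{H^1}² for every u ∈ H^1_0.
The interval has length L = 2, and Poincaré/coercivity depend only on L. Here a(u, u) = ∫(u')² + (-5/9)·∫u².
Here c = -5/9 < 0 with |c| < (π/L)² = π^2/4, so coercivity still holds. The condition a(u,u) ≥ α||u||_{H^1}² reads (1−α)∫(u')² ≥ (α−c)∫u². Any admissible α is ≤ 1 (rapidly oscillating u have ∫u²/∫(u')² → 0), and α = 1 would force 0 ≥ (1−c)∫u², impossible since c < 1; so 1−α > 0. By the sharp Poincaré inequality on H^1_0 of an interval of length L, ∫(u')² ≥ (π/L)²∫u² with equality for the first sine mode sin(π(x−x₀)/L) (x₀ the left endpoint), so the inequality holds for all u iff (1−α)(π/L)² ≥ α − c, i.e. α ≤ ((π/L)² + c)/((π/L)² + 1) = (1 + c(L/π)²)/(1 + (L/π)²). (Direct route, valid since c ≤ 0: Poincaré gives c∫u² ≥ c(L/π)²∫(u')², so a(u,u) ≥ (1 + c(L/π)²)∫(u')², while ||u||_{H^1}² ≤ (1 + (L/π)²)∫(u')²; dividing yields the same α.) With (π/L)² = π^2/4 and c = -5/9, the largest admissible constant is α = ((π/L)² + c)/((π/L)² + 1).
Simplifying, α = (-20/9 + π^2)/(4 + π^2).


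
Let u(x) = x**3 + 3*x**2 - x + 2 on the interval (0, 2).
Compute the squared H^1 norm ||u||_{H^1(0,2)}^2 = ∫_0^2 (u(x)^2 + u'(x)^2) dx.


||u||_{H^1}^2 = 43402/105

The H^1 norm (squared) on an interval (0, L) is
  ||u||_{H^1}^2 = ∫_0^L u(x)^2 dx + ∫_0^L u'(x)^2 dx.
Compute u'(x) = 3*x**2 + 6*x - 1.
Then u(x)^2 = x**6 + 6*x**5 + 7*x**4 - 2*x**3 + 13*x**2 - 4*x + 4 and u'(x)^2 = 9*x**4 + 36*x**3 + 30*x**2 - 12*x + 1.
Integrate each monomial from 0 to 2 using ∫_0^2 c·x^n dx = c·2^(n+1)/(n+1):
  ∫_0^2 u(x)^2 dx = ∫_0^2 (x^6 + 6*x^5 + 7*x^4 - 2*x^3 + 13*x^2 - 4*x + 4) dx. Term by term:
    ∫_0^2 x^6 dx = 128/7;  ∫_0^2 6*x^5 dx = 64;  ∫_0^2 7*x^4 dx = 224/5;
    ∫_0^2 -2*x^3 dx = -8;  ∫_0^2 13*x^2 dx = 104/3;  ∫_0^2 -4*x dx = -8;
    ∫_0^2 4 dx = 8.
  Sum: 128/7 + 64 + 224/5 − 8 + 104/3 − 8 + 8 = 16144/105.
  ∫_0^2 u'(x)^2 dx = ∫_0^2 (9*x^4 + 36*x^3 + 30*x^2 - 12*x + 1) dx. Term by term:
    ∫_0^2 9*x^4 dx = 288/5;  ∫_0^2 36*x^3 dx = 144;  ∫_0^2 30*x^2 dx = 80;
    ∫_0^2 -12*x dx = -24;  ∫_0^2 1 dx = 2.
  Sum: 288/5 + 144 + 80 − 24 + 2 = 1298/5.
Adding: ||u||_{H^1}^2 = 16144/105 + 1298/5 = 43402/105.


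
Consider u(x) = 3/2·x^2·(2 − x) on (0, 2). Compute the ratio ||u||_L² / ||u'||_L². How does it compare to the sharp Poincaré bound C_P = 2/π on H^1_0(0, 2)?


||u||_L² / ||u'||_L² = sqrt(14)/7 < C_P = 2/π.

u(x) = 3/2·x^2·(2 − x), so u'(x) = 3*x*(4 - 3*x)/2.
u(x) = 3/2·x^2·(2 − x) vanishes at x = 0 and x = 2, so u ∈ H^1_0(0, 2). Differentiate via the product rule and integrate the resulting polynomials term by term.
  ∫_0^2 u² dx = ∫_0^2 (9*x^6/4 - 9*x^5 + 9*x^4) dx. Term by term:
    ∫_0^2 9*x^6/4 dx = 288/7;  ∫_0^2 -9*x^5 dx = -96;  ∫_0^2 9*x^4 dx = 288/5.
  Sum: 288/7 − 96 + 288/5 = 96/35.
  ∫_0^2 (u')² dx = ∫_0^2 (81*x^4/4 - 54*x^3 + 36*x^2) dx. Term by term:
    ∫_0^2 81*x^4/4 dx = 648/5;  ∫_0^2 -54*x^3 dx = -216;  ∫_0^2 36*x^2 dx = 96.
  Sum: 648/5 − 216 + 96 = 48/5.
∫_0^2 u² dx = 96/35, so ||u||_L² = 4*sqrt(210)/35.
∫_0^2 (u')² dx = 48/5, so ||u'||_L² = 4*sqrt(15)/5.
Ratio ||u||_L² / ||u'||_L² = sqrt(14)/7.
Sharp Poincaré constant on H^1_0(0, 2) is C_P = L/π = 2/π, achieved by sin(π/2·x).
A polynomial bump cannot attain the sharp Poincaré constant (only the first sine eigenfunction does), so the ratio is strictly less than C_P, consistent with ||u||_L² ≤ C_P ||u'||_L².


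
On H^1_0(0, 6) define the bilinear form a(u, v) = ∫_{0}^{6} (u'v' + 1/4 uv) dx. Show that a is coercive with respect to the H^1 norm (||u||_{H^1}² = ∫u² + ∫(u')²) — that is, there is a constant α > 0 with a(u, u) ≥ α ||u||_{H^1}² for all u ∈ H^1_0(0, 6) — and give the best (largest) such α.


α = (9 + π^2)/(π^2 + 36)

Coercivity of a(·,·) on H^1_0(0, 6) means a(u, u) ≥ α ||u||_{H^1}² for every u ∈ H^1_0.
The interval has length L = 6, and Poincaré/coercivity depend only on L. Here a(u, u) = ∫(u')² + (1/4)·∫u².
Here 0 < c = 1/4 < 1. The condition a(u,u) ≥ α||u||_{H^1}² reads (1−α)∫(u')² ≥ (α−c)∫u². Any admissible α is ≤ 1 (rapidly oscillating u have ∫u²/∫(u')² → 0), and α = 1 would force 0 ≥ (1−c)∫u², impossible since c < 1; so 1−α > 0. By the sharp Poincaré inequality on H^1_0 of an interval of length L, ∫(u')² ≥ (π/L)²∫u² with equality for the first sine mode sin(π(x−x₀)/L) (x₀ the left endpoint), so the inequality holds for all u iff (1−α)(π/L)² ≥ α − c, i.e. α ≤ ((π/L)² + c)/((π/L)² + 1) = (1 + c(L/π)²)/(1 + (L/π)²). With (π/L)² = π^2/36 and c = 1/4, the largest admissible constant is α = ((π/L)² + c)/((π/L)² + 1).
Simplifying, α = (9 + π^2)/(π^2 + 36).


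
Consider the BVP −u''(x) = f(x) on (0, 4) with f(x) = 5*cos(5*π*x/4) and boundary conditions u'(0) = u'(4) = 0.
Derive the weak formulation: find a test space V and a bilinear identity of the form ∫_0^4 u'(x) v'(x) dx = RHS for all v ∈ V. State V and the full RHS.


V = H^1(0, 4) (no boundary constraint on v; u is determined up to an additive constant); weak form: ∫_0^4 u'v' dx = ∫_0^4 (5*cos(5*π*x/4)) v dx for all v ∈ V.

Multiply both sides by a test function v and integrate from 0 to 4:
  ∫_0^4 −u''(x) v(x) dx = ∫_0^4 f(x) v(x) dx.
Integrate the LHS by parts once:
  ∫_0^4 −u'' v dx = −[u'(x) v(x)]_0^4 + ∫_0^4 u'(x) v'(x) dx.
Thus ∫_0^4 u'(x) v'(x) dx = ∫_0^4 f(x) v(x) dx + [u'(x) v(x)]_0^4.
Choose V so that boundary terms are either known or forced to vanish.
u has homogeneous Neumann: u'(0) = u'(4) = 0. So [u' v]_0^4 = 0·v(4) − 0·v(0) = 0 for any v; take V = H^1(0, 4).
Weak formulation: find u (satisfying any essential BC) such that ∫_0^4 u'(x) v'(x) dx = ∫_0^4 f v dx for all v ∈ V (homogeneous Neumann, so boundary terms vanish).
Substituting f(x) = 5*cos(5*π*x/4), the right-hand side is ∫_0^4 (5*cos(5*π*x/4)) v dx.
Compatibility check (pure Neumann): taking v ≡ 1 ∈ V gives 0 = ∫_0^4 f dx + (0) − (0), i.e. ∫_0^4 f dx must equal u'(0) − u'(4) = 0. Indeed ∫_0^4 (5*cos(5*π*x/4)) dx = 0, so the data are compatible. The solution is then unique only up to an additive constant (fix it e.g. by requiring ∫_0^4 u dx = 0).


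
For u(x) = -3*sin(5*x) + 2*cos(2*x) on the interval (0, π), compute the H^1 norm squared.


||u||_{H^1(0,π)}^2 = -200/7 + 127*π

u'(x) = -4*sin(2*x) - 15*cos(5*x).
Expand u² and (u')² and integrate term by term on (0, π), using: for integers n ≥ 1, ∫_0^π sin²(nx) dx = ∫_0^π cos²(nx) dx = π/2; for n ≠ n', ∫_0^π sin(nx)sin(n'x) dx = ∫_0^π cos(nx)cos(n'x) dx = 0; and by product-to-sum, ∫_0^π sin(nx)cos(n'x) dx = ½∫_0^π [sin((n+n')x) + sin((n−n')x)] dx, which is 0 when n+n' is even and 2n/(n²−n'²) when n+n' is odd (it need not vanish on (0, π)).
  u² squared terms: (-3)²·∫sin(5x)² dx = 9·π/2 = 9*π/2;  (2)²·∫cos(2x)² dx = 4·π/2 = 2*π.
  u² cross terms: 2·(-3)·(2)·∫sin(5x)·cos(2x) dx = -12·(10/21) = -40/7.
  So ∫_0^π u² dx = 9*π/2 + 2*π − 40/7 = -40/7 + 13*π/2.
  (u')² squared terms: (-15)²·∫cos(5x)² dx = 225·π/2 = 225*π/2;  (-4)²·∫sin(2x)² dx = 16·π/2 = 8*π.
  (u')² cross terms: 2·(-15)·(-4)·∫cos(5x)·sin(2x) dx = 120·(-4/21) = -160/7.
  So ∫_0^π (u')² dx = 225*π/2 + 8*π − 160/7 = -160/7 + 241*π/2.
||u||_{H^1}^2 = (-40/7 + 13*π/2) + (-160/7 + 241*π/2) = -200/7 + 127*π.


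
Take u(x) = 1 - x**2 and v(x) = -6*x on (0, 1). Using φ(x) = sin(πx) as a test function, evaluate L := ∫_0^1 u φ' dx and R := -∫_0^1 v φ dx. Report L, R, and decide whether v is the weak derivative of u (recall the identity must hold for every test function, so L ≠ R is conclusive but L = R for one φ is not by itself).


LHS = 2/π, RHS = 6/π. No, v is not the weak derivative of u.

u(x) = 1 - x**2, classical derivative u'(x) = -2*x.
φ(x) = sin(πx), so φ'(x) = π*cos(π*x).
Note φ(0) = φ(1) = 0, so the boundary term u·φ vanishes.
LHS = ∫_0^1 u(x) φ'(x) dx = ∫_0^1 (-π*x^2*cos(π*x) + π*cos(π*x)) dx. Term by term:
  ∫_0^1 π*cos(π*x) dx = 0;  ∫_0^1 -π*x^2*cos(π*x) dx = 2/π.
Sum: 0 + 2/π = 2/π.
So LHS = 2/π.
∫_0^1 v(x) φ(x) dx = ∫_0^1 (-6*x*sin(π*x)) dx. Term by term:
  ∫_0^1 -6*x*sin(π*x) dx = -6/π.
So RHS = -∫_0^1 v(x) φ(x) dx = 6/π.
LHS − RHS = -4/π ≠ 0, so the identity fails.
(For a valid weak derivative the identity must hold for EVERY test function, in particular this one. The failure shows v is NOT the weak derivative of u.)
Correct weak derivative would be u'(x) = -2*x.


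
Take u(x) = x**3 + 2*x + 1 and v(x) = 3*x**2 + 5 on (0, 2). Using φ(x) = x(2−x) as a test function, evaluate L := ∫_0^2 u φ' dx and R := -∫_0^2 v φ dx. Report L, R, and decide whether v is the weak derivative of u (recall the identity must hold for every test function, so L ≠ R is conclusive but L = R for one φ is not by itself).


LHS = -112/15, RHS = -172/15. No, v is not the weak derivative of u.

u(x) = x**3 + 2*x + 1, classical derivative u'(x) = 3*x**2 + 2.
φ(x) = x(2−x), so φ'(x) = 2 - 2*x.
Note φ(0) = φ(2) = 0, so the boundary term u·φ vanishes.
LHS = ∫_0^2 u(x) φ'(x) dx = ∫_0^2 (-2*x^4 + 2*x^3 - 4*x^2 + 2*x + 2) dx. Term by term:
  ∫_0^2 -2*x^4 dx = -64/5;  ∫_0^2 2*x^3 dx = 8;  ∫_0^2 -4*x^2 dx = -32/3;
  ∫_0^2 2*x dx = 4;  ∫_0^2 2 dx = 4.
Sum: -64/5 + 8 − 32/3 + 4 + 4 = -112/15.
So LHS = -112/15.
∫_0^2 v(x) φ(x) dx = ∫_0^2 (-3*x^4 + 6*x^3 - 5*x^2 + 10*x) dx. Term by term:
  ∫_0^2 -3*x^4 dx = -96/5;  ∫_0^2 6*x^3 dx = 24;  ∫_0^2 -5*x^2 dx = -40/3;
  ∫_0^2 10*x dx = 20.
Sum: -96/5 + 24 − 40/3 + 20 = 172/15.
So RHS = -∫_0^2 v(x) φ(x) dx = -172/15.
LHS − RHS = 4 ≠ 0, so the identity fails.
(For a valid weak derivative the identity must hold for EVERY test function, in particular this one. The failure shows v is NOT the weak derivative of u.)
Correct weak derivative would be u'(x) = 3*x**2 + 2.


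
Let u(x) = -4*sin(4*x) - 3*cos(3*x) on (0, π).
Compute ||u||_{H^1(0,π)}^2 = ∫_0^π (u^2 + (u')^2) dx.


||u||_{H^1(0,π)}^2 = 1920/7 + 181*π

u'(x) = 9*sin(3*x) - 16*cos(4*x).
Expand u² and (u')² and integrate term by term on (0, π), using: for integers n ≥ 1, ∫_0^π sin²(nx) dx = ∫_0^π cos²(nx) dx = π/2; for n ≠ n', ∫_0^π sin(nx)sin(n'x) dx = ∫_0^π cos(nx)cos(n'x) dx = 0; and by product-to-sum, ∫_0^π sin(nx)cos(n'x) dx = ½∫_0^π [sin((n+n')x) + sin((n−n')x)] dx, which is 0 when n+n' is even and 2n/(n²−n'²) when n+n' is odd (it need not vanish on (0, π)).
  u² squared terms: (-4)²·∫sin(4x)² dx = 16·π/2 = 8*π;  (-3)²·∫cos(3x)² dx = 9·π/2 = 9*π/2.
  u² cross terms: 2·(-4)·(-3)·∫sin(4x)·cos(3x) dx = 24·(8/7) = 192/7.
  So ∫_0^π u² dx = 8*π + 9*π/2 + 192/7 = 192/7 + 25*π/2.
  (u')² squared terms: (-16)²·∫cos(4x)² dx = 256·π/2 = 128*π;  (9)²·∫sin(3x)² dx = 81·π/2 = 81*π/2.
  (u')² cross terms: 2·(-16)·(9)·∫cos(4x)·sin(3x) dx = -288·(-6/7) = 1728/7.
  So ∫_0^π (u')² dx = 128*π + 81*π/2 + 1728/7 = 1728/7 + 337*π/2.
||u||_{H^1}^2 = (192/7 + 25*π/2) + (1728/7 + 337*π/2) = 1920/7 + 181*π.


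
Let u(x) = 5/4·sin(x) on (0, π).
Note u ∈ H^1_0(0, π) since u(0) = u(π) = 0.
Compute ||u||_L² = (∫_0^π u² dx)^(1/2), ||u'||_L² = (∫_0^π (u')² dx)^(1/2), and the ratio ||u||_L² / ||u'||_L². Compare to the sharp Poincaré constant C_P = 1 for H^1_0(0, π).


||u||_L² / ||u'||_L² = 1 = C_P.

u(x) = 5/4·sin(x), so u'(x) = 5*cos(x)/4.
Writing u(x) = A·sin(kπx/L) with A = 5/4 and k = 1, use ∫_0^L sin²(kπx/L) dx = L/2 and ∫_0^L cos²(kπx/L) dx = L/2.
u² = 25/16·sin²(x) and (u')² = 25/16·cos²(x), and each of sin², cos² integrates to L/2 = π/2 over (0, π).
∫_0^π u² dx = 25*π/32, so ||u||_L² = 5*sqrt(2)*sqrt(π)/8.
∫_0^π (u')² dx = 25*π/32, so ||u'||_L² = 5*sqrt(2)*sqrt(π)/8.
Ratio ||u||_L² / ||u'||_L² = 1.
Sharp Poincaré constant on H^1_0(0, π) is C_P = L/π = 1, achieved by sin(x).
This is the k = 1 eigenfunction (up to amplitude), so the ratio equals the sharp Poincaré constant exactly.


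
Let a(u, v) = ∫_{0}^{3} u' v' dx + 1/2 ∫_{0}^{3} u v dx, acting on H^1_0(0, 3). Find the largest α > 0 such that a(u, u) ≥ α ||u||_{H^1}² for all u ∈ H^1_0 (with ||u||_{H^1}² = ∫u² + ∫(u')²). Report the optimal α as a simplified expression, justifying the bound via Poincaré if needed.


α = (9/2 + π^2)/(9 + π^2)

Coercivity of a(·,·) on H^1_0(0, 3) means a(u, u) ≥ α ||u||_{H^1}² for every u ∈ H^1_0.
The interval has length L = 3, and Poincaré/coercivity depend only on L. Here a(u, u) = ∫(u')² + (1/2)·∫u².
Here 0 < c = 1/2 < 1. The condition a(u,u) ≥ α||u||_{H^1}² reads (1−α)∫(u')² ≥ (α−c)∫u². Any admissible α is ≤ 1 (rapidly oscillating u have ∫u²/∫(u')² → 0), and α = 1 would force 0 ≥ (1−c)∫u², impossible since c < 1; so 1−α > 0. By the sharp Poincaré inequality on H^1_0 of an interval of length L, ∫(u')² ≥ (π/L)²∫u² with equality for the first sine mode sin(π(x−x₀)/L) (x₀ the left endpoint), so the inequality holds for all u iff (1−α)(π/L)² ≥ α − c, i.e. α ≤ ((π/L)² + c)/((π/L)² + 1) = (1 + c(L/π)²)/(1 + (L/π)²). With (π/L)² = π^2/9 and c = 1/2, the largest admissible constant is α = ((π/L)² + c)/((π/L)² + 1).
Simplifying, α = (9/2 + π^2)/(9 + π^2).


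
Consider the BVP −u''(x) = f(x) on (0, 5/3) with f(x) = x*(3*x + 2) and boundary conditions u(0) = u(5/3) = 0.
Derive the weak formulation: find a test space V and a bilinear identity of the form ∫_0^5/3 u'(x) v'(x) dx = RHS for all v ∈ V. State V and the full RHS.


V = H^1_0(0, 5/3) (so v(0) = v(5/3) = 0); weak form: ∫_0^5/3 u'v' dx = ∫_0^5/3 (x*(3*x + 2)) v dx for all v ∈ V.

Multiply both sides by a test function v and integrate from 0 to 5/3:
  ∫_0^5/3 −u''(x) v(x) dx = ∫_0^5/3 f(x) v(x) dx.
Integrate the LHS by parts once:
  ∫_0^5/3 −u'' v dx = −[u'(x) v(x)]_0^5/3 + ∫_0^5/3 u'(x) v'(x) dx.
Thus ∫_0^5/3 u'(x) v'(x) dx = ∫_0^5/3 f(x) v(x) dx + [u'(x) v(x)]_0^5/3.
Choose V so that boundary terms are either known or forced to vanish.
u is Dirichlet: u(0) = u(5/3) = 0. Let V = H^1_0(0, 5/3); then v(0) = v(5/3) = 0, and [u' v]_0^5/3 = 0.
Weak formulation: find u (satisfying any essential BC) such that ∫_0^5/3 u'(x) v'(x) dx = ∫_0^5/3 f v dx for all v ∈ V.
Substituting f(x) = x*(3*x + 2), the right-hand side is ∫_0^5/3 (x*(3*x + 2)) v dx.
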